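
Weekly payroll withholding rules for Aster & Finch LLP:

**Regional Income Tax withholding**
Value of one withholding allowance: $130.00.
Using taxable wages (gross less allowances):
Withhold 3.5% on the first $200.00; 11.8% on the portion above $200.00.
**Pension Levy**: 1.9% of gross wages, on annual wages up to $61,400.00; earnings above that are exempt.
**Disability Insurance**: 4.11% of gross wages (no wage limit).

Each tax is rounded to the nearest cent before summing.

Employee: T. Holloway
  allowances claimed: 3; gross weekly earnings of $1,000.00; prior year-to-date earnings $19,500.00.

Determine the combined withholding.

Regional Income Tax: taxable = $1,000.00 − 3×$130.00 = $610.00
  $7.00 + 11.8% × ($610.00 − $200.00) = $7.00 + 11.8% × $410.00 = $55.38
Pension Levy: 1.9% × $1,000.00 = $19.00
Disability Insurance: 4.11% × $1,000.00 = $41.10
Total: $55.38 + $19.00 + $41.10 = $115.48

$115.48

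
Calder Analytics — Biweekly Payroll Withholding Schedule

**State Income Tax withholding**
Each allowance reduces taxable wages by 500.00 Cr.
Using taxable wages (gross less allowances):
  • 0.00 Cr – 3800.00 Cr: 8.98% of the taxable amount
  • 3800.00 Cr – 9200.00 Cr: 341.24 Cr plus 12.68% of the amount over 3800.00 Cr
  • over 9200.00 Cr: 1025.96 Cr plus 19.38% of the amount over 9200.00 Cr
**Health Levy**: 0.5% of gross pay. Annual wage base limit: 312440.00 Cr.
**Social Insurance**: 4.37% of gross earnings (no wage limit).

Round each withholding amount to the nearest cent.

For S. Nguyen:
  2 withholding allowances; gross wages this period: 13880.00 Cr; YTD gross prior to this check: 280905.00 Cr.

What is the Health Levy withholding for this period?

Health Levy: 0.5% × 13880.00 Cr = 69.40 Cr

69.40 Cr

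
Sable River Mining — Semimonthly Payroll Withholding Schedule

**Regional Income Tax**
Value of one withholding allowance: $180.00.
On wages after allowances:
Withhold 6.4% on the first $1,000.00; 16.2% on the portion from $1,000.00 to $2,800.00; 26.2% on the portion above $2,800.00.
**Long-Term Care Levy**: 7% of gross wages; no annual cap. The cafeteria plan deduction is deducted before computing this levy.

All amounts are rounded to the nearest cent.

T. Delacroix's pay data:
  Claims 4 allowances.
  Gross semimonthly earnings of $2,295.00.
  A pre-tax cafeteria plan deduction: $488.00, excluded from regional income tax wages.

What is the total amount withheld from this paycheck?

$204.58

Regional Income Tax: taxable = $2,295.00 − $488.00 − 4×$180.00 = $1,087.00
  $64.00 + 16.2% × ($1,087.00 − $1,000.00) = $64.00 + 16.2% × $87.00 = $78.09
Long-Term Care Levy: 7% × $1,807.00 = $126.49
Total: $78.09 + $126.49 = $204.58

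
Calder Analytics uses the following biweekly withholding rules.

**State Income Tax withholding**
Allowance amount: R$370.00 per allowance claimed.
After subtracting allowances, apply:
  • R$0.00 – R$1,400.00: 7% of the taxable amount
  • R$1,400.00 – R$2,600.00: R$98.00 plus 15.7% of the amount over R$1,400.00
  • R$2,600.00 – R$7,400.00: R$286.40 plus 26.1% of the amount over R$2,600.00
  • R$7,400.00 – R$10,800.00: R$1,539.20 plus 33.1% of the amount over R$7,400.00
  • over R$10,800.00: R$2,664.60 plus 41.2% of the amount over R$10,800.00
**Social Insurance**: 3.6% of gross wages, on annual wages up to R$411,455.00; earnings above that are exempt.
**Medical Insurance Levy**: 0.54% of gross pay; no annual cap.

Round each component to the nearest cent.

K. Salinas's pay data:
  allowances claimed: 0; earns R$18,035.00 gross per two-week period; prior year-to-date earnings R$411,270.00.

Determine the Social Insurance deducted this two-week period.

R$6.66

Social Insurance: cap R$411,455.00 − YTD R$411,270.00 = R$185.00 subject; 3.6% × R$185.00 = R$6.66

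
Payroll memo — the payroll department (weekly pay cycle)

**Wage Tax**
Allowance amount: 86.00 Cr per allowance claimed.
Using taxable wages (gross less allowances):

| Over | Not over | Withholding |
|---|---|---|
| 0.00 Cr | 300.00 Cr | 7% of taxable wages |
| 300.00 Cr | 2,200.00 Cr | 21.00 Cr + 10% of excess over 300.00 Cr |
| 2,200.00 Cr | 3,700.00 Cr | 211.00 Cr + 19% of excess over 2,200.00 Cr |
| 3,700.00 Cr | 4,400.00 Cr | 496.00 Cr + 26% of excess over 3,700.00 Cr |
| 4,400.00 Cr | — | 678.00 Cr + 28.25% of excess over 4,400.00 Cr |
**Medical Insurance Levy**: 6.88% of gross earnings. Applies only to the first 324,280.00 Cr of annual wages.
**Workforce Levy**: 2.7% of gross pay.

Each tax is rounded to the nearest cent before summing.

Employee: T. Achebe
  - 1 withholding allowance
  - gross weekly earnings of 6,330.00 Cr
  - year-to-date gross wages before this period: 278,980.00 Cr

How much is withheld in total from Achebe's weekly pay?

Wage Tax: taxable = 6,330.00 Cr − 1×86.00 Cr = 6,244.00 Cr
  678.00 Cr + 28.25% × (6,244.00 Cr − 4,400.00 Cr) = 678.00 Cr + 28.25% × 1,844.00 Cr = 1,198.93 Cr
Medical Insurance Levy: 6.88% × 6,330.00 Cr = 435.50 Cr
Workforce Levy: 2.7% × 6,330.00 Cr = 170.91 Cr
Total: 1,198.93 Cr + 435.50 Cr + 170.91 Cr = 1,805.34 Cr

1,805.34 Cr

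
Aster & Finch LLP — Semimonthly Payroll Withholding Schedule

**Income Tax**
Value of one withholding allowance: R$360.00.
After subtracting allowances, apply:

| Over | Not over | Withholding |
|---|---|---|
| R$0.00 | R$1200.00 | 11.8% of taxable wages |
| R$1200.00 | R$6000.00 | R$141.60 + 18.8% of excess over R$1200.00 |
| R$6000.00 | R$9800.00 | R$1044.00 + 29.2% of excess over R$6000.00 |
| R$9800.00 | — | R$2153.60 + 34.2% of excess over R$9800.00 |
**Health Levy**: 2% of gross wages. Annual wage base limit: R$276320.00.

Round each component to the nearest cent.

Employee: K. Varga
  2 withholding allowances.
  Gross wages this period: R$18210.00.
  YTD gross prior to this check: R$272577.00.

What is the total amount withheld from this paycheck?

Income Tax: taxable = R$18210.00 − 2×R$360.00 = R$17490.00
  R$2153.60 + 34.2% × (R$17490.00 − R$9800.00) = R$2153.60 + 34.2% × R$7690.00 = R$4783.58
Health Levy: cap R$276320.00 − YTD R$272577.00 = R$3743.00 subject; 2% × R$3743.00 = R$74.86
Total: R$4783.58 + R$74.86 = R$4858.44

R$4858.44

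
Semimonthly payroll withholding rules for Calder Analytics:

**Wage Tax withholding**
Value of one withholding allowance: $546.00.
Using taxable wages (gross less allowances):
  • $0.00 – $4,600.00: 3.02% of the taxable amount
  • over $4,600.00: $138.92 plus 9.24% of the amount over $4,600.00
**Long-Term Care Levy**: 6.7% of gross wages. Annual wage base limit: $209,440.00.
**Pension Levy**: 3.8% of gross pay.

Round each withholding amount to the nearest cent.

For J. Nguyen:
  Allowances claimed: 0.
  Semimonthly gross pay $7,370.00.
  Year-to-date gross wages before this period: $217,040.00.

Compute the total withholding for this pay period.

$674.93

Wage Tax: taxable = $7,370.00
  $138.92 + 9.24% × ($7,370.00 − $4,600.00) = $138.92 + 9.24% × $2,770.00 = $394.87
Long-Term Care Levy: YTD $217,040.00 ≥ cap $209,440.00 → $0.00
Pension Levy: 3.8% × $7,370.00 = $280.06
Total: $394.87 + $0.00 + $280.06 = $674.93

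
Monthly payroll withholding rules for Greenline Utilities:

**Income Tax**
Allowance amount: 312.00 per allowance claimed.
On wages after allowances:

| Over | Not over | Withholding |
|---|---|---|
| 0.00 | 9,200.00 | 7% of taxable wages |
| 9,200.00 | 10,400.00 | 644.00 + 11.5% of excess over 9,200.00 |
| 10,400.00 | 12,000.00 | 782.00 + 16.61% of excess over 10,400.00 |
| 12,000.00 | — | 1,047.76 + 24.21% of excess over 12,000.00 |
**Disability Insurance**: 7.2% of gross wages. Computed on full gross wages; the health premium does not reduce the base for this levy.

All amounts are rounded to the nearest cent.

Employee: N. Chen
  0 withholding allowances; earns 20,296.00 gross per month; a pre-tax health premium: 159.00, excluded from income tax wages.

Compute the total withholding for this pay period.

4,479.04

Income Tax: taxable = 20,296.00 − 159.00 = 20,137.00
  1,047.76 + 24.21% × (20,137.00 − 12,000.00) = 1,047.76 + 24.21% × 8,137.00 = 3,017.73
Disability Insurance: 7.2% × 20,296.00 = 1,461.31
Total: 3,017.73 + 1,461.31 = 4,479.04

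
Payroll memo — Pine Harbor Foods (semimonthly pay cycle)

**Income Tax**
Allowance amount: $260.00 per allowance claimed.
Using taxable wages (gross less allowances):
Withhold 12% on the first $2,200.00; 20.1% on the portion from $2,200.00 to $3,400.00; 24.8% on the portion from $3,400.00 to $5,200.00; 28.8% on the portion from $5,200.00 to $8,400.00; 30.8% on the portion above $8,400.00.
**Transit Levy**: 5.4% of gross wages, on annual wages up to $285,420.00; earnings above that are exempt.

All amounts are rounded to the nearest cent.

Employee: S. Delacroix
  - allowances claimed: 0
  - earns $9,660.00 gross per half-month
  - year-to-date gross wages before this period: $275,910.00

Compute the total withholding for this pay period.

Income Tax: taxable = $9,660.00
  $1,873.20 + 30.8% × ($9,660.00 − $8,400.00) = $1,873.20 + 30.8% × $1,260.00 = $2,261.28
Transit Levy: cap $285,420.00 − YTD $275,910.00 = $9,510.00 subject; 5.4% × $9,510.00 = $513.54
Total: $2,261.28 + $513.54 = $2,774.82

$2,774.82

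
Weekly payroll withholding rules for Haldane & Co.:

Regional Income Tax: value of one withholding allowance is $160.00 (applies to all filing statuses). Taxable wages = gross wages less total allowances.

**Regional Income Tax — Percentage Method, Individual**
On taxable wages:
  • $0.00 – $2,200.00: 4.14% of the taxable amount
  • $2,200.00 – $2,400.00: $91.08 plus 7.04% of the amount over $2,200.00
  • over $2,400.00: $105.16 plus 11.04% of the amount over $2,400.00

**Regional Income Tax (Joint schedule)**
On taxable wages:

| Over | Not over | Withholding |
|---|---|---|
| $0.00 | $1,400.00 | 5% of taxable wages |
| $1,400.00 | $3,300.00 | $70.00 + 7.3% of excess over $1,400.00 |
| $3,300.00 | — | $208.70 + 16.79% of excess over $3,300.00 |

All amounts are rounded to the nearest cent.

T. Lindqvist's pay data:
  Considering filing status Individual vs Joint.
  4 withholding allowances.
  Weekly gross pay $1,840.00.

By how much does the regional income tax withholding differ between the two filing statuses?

$10.32

Regional Income Tax (Individual): taxable = $1,840.00 − 4×$160.00 = $1,200.00
  4.14% × $1,200.00 = $49.68
Regional Income Tax (Joint): taxable = $1,840.00 − 4×$160.00 = $1,200.00
  5% × $1,200.00 = $60.00
Difference: |$49.68 − $60.00| = $10.32 (higher under Joint)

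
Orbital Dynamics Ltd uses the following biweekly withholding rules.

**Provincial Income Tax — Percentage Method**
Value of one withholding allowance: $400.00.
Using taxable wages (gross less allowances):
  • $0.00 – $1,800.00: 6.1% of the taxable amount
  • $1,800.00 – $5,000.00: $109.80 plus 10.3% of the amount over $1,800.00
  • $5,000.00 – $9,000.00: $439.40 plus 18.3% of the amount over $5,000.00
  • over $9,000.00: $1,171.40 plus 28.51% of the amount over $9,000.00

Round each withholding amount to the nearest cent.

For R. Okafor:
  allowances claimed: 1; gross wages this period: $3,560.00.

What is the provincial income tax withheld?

$249.88

Provincial Income Tax: taxable = $3,560.00 − 1×$400.00 = $3,160.00
  $109.80 + 10.3% × ($3,160.00 − $1,800.00) = $109.80 + 10.3% × $1,360.00 = $249.88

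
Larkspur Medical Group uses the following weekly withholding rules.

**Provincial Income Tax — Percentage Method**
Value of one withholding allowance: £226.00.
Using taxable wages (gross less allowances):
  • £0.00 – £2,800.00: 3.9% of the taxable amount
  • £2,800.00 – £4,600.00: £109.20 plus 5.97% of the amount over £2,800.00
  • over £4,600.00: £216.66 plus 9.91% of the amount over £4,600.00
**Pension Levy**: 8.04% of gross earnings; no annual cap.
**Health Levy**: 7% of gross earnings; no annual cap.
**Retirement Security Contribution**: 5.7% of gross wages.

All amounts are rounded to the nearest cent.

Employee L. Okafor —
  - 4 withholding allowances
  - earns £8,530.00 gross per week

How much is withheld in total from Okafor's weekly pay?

Provincial Income Tax: taxable = £8,530.00 − 4×£226.00 = £7,626.00
  £216.66 + 9.91% × (£7,626.00 − £4,600.00) = £216.66 + 9.91% × £3,026.00 = £516.54
Pension Levy: 8.04% × £8,530.00 = £685.81
Health Levy: 7% × £8,530.00 = £597.10
Retirement Security Contribution: 5.7% × £8,530.00 = £486.21
Total: £516.54 + £685.81 + £597.10 + £486.21 = £2,285.66

£2,285.66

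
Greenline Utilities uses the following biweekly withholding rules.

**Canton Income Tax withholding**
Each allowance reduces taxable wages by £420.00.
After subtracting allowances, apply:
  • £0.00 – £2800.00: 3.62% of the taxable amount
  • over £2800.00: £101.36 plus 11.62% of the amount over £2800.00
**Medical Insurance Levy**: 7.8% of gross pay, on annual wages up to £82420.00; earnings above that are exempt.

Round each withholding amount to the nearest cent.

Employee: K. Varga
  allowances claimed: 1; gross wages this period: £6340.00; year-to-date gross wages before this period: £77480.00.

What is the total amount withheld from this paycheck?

£849.22

Canton Income Tax: taxable = £6340.00 − 1×£420.00 = £5920.00
  £101.36 + 11.62% × (£5920.00 − £2800.00) = £101.36 + 11.62% × £3120.00 = £463.90
Medical Insurance Levy: cap £82420.00 − YTD £77480.00 = £4940.00 subject; 7.8% × £4940.00 = £385.32
Total: £463.90 + £385.32 = £849.22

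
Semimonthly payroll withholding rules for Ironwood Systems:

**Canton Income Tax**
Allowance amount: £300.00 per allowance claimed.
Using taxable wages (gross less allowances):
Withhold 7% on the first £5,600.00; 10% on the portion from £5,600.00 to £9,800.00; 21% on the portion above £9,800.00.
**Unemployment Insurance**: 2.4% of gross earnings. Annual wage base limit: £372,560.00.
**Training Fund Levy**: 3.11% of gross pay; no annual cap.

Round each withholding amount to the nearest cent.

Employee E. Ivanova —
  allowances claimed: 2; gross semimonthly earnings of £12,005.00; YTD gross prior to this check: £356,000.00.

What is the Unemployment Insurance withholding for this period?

Unemployment Insurance: 2.4% × £12,005.00 = £288.12

£288.12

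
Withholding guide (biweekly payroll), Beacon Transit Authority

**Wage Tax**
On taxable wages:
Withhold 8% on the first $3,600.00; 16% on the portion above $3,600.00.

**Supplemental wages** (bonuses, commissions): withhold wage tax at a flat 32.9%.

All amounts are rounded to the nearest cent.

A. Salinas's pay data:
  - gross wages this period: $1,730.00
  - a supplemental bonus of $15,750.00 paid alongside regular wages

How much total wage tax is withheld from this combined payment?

Wage Tax: taxable = $1,730.00
  8% × $1,730.00 = $138.40
Supplemental (32.9% flat on bonus): 32.9% × $15,750.00 = $5,181.75
Total wage tax: $138.40 + $5,181.75 = $5,320.15

$5,320.15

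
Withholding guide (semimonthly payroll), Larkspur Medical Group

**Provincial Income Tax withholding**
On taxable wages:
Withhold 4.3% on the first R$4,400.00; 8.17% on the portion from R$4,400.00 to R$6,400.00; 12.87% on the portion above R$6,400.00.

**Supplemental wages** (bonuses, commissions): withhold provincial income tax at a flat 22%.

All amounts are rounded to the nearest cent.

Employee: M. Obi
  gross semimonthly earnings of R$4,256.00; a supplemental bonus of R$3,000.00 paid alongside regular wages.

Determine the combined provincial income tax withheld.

R$843.01

Provincial Income Tax: taxable = R$4,256.00
  4.3% × R$4,256.00 = R$183.01
Supplemental (22% flat on bonus): 22% × R$3,000.00 = R$660.00
Total provincial income tax: R$183.01 + R$660.00 = R$843.01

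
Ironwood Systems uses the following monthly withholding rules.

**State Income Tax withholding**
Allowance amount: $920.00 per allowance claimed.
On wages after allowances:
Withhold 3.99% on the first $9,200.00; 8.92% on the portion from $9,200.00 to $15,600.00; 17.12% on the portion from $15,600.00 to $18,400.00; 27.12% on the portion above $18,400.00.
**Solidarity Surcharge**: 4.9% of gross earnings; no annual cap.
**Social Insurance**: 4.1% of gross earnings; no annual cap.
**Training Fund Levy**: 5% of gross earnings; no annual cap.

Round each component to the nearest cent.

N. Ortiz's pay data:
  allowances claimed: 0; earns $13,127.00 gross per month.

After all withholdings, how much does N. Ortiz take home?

State Income Tax: taxable = $13,127.00
  $367.08 + 8.92% × ($13,127.00 − $9,200.00) = $367.08 + 8.92% × $3,927.00 = $717.37
Solidarity Surcharge: 4.9% × $13,127.00 = $643.22
Social Insurance: 4.1% × $13,127.00 = $538.21
Training Fund Levy: 5% × $13,127.00 = $656.35
Total withheld: $717.37 + $643.22 + $538.21 + $656.35 = $2,555.15
Net pay: $13,127.00 − $2,555.15 = $10,571.85

$10,571.85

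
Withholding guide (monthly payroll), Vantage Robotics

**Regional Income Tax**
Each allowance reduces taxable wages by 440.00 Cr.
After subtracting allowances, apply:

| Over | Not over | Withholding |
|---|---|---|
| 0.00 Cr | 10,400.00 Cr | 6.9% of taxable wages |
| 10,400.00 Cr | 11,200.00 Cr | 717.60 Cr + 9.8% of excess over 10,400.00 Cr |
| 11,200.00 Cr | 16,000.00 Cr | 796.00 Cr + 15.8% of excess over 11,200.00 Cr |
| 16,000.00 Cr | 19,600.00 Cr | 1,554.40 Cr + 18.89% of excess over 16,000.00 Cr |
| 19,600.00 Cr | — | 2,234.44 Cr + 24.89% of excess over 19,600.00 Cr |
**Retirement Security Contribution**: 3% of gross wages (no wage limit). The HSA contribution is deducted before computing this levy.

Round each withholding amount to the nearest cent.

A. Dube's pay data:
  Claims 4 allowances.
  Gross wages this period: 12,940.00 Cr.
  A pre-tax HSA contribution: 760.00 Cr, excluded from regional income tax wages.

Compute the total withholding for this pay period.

Regional Income Tax: taxable = 12,940.00 Cr − 760.00 Cr − 4×440.00 Cr = 10,420.00 Cr
  717.60 Cr + 9.8% × (10,420.00 Cr − 10,400.00 Cr) = 717.60 Cr + 9.8% × 20.00 Cr = 719.56 Cr
Retirement Security Contribution: 3% × 12,180.00 Cr = 365.40 Cr
Total: 719.56 Cr + 365.40 Cr = 1,084.96 Cr

1,084.96 Cr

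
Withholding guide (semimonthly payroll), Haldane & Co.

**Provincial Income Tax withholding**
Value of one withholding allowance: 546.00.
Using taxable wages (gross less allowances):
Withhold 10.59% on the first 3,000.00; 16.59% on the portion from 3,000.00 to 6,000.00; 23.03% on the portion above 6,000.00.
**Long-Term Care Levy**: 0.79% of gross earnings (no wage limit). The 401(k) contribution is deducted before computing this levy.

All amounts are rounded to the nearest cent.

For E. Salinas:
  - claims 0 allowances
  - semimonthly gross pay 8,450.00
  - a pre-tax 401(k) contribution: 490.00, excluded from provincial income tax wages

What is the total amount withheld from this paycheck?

1,329.67

Provincial Income Tax: taxable = 8,450.00 − 490.00 = 7,960.00
  815.40 + 23.03% × (7,960.00 − 6,000.00) = 815.40 + 23.03% × 1,960.00 = 1,266.79
Long-Term Care Levy: 0.79% × 7,960.00 = 62.88
Total: 1,266.79 + 62.88 = 1,329.67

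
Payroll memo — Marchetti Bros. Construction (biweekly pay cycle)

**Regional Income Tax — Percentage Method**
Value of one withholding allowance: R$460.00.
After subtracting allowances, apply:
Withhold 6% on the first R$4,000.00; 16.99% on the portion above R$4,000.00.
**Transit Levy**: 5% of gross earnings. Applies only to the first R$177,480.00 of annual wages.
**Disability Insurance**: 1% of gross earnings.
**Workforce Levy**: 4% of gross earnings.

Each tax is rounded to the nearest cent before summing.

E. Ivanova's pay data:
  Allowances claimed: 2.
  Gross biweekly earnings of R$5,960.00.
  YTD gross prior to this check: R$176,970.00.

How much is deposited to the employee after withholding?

Regional Income Tax: taxable = R$5,960.00 − 2×R$460.00 = R$5,040.00
  R$240.00 + 16.99% × (R$5,040.00 − R$4,000.00) = R$240.00 + 16.99% × R$1,040.00 = R$416.70
Transit Levy: cap R$177,480.00 − YTD R$176,970.00 = R$510.00 subject; 5% × R$510.00 = R$25.50
Disability Insurance: 1% × R$5,960.00 = R$59.60
Workforce Levy: 4% × R$5,960.00 = R$238.40
Total withheld: R$416.70 + R$25.50 + R$59.60 + R$238.40 = R$740.20
Net pay: R$5,960.00 − R$740.20 = R$5,219.80

R$5,219.80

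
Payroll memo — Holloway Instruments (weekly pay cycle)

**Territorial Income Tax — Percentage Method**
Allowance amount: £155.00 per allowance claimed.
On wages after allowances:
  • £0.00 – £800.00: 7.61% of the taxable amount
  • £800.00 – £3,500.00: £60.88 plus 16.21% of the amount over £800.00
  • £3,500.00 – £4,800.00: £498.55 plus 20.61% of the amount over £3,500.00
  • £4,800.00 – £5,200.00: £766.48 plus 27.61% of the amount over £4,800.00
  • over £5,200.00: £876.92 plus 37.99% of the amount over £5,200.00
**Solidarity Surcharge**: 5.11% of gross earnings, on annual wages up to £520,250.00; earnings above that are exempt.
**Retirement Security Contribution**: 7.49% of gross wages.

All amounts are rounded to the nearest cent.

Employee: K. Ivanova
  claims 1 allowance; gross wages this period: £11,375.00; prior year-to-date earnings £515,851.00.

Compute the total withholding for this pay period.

£4,240.70

Territorial Income Tax: taxable = £11,375.00 − 1×£155.00 = £11,220.00
  £876.92 + 37.99% × (£11,220.00 − £5,200.00) = £876.92 + 37.99% × £6,020.00 = £3,163.92
Solidarity Surcharge: cap £520,250.00 − YTD £515,851.00 = £4,399.00 subject; 5.11% × £4,399.00 = £224.79
Retirement Security Contribution: 7.49% × £11,375.00 = £851.99
Total: £3,163.92 + £224.79 + £851.99 = £4,240.70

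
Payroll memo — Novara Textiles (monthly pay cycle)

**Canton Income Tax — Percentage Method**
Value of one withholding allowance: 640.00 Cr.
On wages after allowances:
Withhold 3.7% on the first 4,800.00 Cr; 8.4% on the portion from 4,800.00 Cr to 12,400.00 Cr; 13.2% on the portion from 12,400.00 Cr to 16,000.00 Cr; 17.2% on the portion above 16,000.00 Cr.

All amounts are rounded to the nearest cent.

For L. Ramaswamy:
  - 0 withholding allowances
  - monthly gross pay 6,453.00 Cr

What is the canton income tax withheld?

316.45 Cr

Canton Income Tax: taxable = 6,453.00 Cr
  177.60 Cr + 8.4% × (6,453.00 Cr − 4,800.00 Cr) = 177.60 Cr + 8.4% × 1,653.00 Cr = 316.45 Cr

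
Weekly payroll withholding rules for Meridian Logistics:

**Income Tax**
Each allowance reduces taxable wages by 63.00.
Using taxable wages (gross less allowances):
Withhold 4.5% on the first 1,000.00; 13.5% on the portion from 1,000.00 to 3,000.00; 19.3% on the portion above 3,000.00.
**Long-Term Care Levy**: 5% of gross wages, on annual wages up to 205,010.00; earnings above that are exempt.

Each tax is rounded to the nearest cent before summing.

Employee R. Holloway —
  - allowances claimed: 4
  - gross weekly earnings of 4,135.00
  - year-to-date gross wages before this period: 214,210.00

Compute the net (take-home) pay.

3,649.58

Income Tax: taxable = 4,135.00 − 4×63.00 = 3,883.00
  315.00 + 19.3% × (3,883.00 − 3,000.00) = 315.00 + 19.3% × 883.00 = 485.42
Long-Term Care Levy: YTD 214,210.00 ≥ cap 205,010.00 → 0.00
Total withheld: 485.42 + 0.00 = 485.42
Net pay: 4,135.00 − 485.42 = 3,649.58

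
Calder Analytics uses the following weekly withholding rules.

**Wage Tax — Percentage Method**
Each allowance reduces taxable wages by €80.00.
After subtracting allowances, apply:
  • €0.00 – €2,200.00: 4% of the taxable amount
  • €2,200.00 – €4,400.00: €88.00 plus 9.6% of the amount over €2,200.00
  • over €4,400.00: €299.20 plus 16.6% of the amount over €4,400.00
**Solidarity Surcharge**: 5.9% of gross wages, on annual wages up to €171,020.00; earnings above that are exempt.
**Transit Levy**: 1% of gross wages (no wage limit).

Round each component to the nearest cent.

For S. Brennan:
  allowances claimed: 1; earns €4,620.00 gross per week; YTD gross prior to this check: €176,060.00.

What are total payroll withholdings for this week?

Wage Tax: taxable = €4,620.00 − 1×€80.00 = €4,540.00
  €299.20 + 16.6% × (€4,540.00 − €4,400.00) = €299.20 + 16.6% × €140.00 = €322.44
Solidarity Surcharge: YTD €176,060.00 ≥ cap €171,020.00 → €0.00
Transit Levy: 1% × €4,620.00 = €46.20
Total: €322.44 + €0.00 + €46.20 = €368.64

€368.64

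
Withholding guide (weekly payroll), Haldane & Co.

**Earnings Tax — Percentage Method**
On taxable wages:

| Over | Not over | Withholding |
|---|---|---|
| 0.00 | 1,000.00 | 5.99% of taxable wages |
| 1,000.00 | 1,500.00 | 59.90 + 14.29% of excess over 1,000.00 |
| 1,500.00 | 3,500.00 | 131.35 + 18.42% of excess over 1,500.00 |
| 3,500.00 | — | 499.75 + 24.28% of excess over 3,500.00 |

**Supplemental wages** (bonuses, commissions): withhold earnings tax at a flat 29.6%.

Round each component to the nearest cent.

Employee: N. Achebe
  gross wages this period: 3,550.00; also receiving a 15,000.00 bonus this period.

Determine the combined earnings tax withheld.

Earnings Tax: taxable = 3,550.00
  499.75 + 24.28% × (3,550.00 − 3,500.00) = 499.75 + 24.28% × 50.00 = 511.89
Supplemental (29.6% flat on bonus): 29.6% × 15,000.00 = 4,440.00
Total earnings tax: 511.89 + 4,440.00 = 4,951.89

4,951.89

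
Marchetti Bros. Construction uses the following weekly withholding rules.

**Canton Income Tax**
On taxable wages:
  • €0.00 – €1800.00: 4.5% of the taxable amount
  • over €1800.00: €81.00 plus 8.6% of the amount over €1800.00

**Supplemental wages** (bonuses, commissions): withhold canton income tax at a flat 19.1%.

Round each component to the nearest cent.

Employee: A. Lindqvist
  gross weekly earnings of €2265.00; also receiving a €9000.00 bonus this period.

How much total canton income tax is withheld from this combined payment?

Canton Income Tax: taxable = €2265.00
  €81.00 + 8.6% × (€2265.00 − €1800.00) = €81.00 + 8.6% × €465.00 = €120.99
Supplemental (19.1% flat on bonus): 19.1% × €9000.00 = €1719.00
Total canton income tax: €120.99 + €1719.00 = €1839.99

€1839.99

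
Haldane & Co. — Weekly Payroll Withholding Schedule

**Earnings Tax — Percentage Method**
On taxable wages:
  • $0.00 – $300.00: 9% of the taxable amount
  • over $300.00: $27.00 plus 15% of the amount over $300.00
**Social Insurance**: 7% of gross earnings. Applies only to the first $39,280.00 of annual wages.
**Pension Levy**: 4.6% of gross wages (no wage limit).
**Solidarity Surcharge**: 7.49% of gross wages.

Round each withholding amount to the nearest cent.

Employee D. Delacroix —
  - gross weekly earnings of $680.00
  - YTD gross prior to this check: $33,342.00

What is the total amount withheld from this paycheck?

$213.81

Earnings Tax: taxable = $680.00
  $27.00 + 15% × ($680.00 − $300.00) = $27.00 + 15% × $380.00 = $84.00
Social Insurance: 7% × $680.00 = $47.60
Pension Levy: 4.6% × $680.00 = $31.28
Solidarity Surcharge: 7.49% × $680.00 = $50.93
Total: $84.00 + $47.60 + $31.28 + $50.93 = $213.81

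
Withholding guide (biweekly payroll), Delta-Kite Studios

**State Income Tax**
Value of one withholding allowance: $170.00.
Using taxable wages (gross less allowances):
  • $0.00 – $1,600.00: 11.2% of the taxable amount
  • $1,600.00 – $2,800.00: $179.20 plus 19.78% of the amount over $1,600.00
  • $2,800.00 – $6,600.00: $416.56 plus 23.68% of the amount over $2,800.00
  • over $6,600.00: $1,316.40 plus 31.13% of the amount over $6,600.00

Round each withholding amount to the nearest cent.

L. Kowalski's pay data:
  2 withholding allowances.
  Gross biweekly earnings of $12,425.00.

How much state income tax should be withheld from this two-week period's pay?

$3,023.88

State Income Tax: taxable = $12,425.00 − 2×$170.00 = $12,085.00
  $1,316.40 + 31.13% × ($12,085.00 − $6,600.00) = $1,316.40 + 31.13% × $5,485.00 = $3,023.88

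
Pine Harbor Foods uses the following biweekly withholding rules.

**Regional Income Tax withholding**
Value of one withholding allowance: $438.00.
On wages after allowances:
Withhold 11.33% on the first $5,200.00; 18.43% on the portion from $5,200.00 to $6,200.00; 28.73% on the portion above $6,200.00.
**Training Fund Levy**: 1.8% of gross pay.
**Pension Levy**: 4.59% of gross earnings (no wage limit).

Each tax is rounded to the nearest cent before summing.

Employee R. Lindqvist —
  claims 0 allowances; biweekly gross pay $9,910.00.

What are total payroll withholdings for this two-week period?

$2,472.59

Regional Income Tax: taxable = $9,910.00
  $773.46 + 28.73% × ($9,910.00 − $6,200.00) = $773.46 + 28.73% × $3,710.00 = $1,839.34
Training Fund Levy: 1.8% × $9,910.00 = $178.38
Pension Levy: 4.59% × $9,910.00 = $454.87
Total: $1,839.34 + $178.38 + $454.87 = $2,472.59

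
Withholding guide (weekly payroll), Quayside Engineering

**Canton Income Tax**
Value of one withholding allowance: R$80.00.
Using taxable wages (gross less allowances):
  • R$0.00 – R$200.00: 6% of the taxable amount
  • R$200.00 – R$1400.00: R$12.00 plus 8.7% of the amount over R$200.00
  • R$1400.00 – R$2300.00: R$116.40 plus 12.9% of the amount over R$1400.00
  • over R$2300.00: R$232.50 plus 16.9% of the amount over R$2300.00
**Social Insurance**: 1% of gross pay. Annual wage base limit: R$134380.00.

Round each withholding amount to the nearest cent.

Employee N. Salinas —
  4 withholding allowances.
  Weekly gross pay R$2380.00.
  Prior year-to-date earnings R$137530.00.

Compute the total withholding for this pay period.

Canton Income Tax: taxable = R$2380.00 − 4×R$80.00 = R$2060.00
  R$116.40 + 12.9% × (R$2060.00 − R$1400.00) = R$116.40 + 12.9% × R$660.00 = R$201.54
Social Insurance: YTD R$137530.00 ≥ cap R$134380.00 → R$0.00
Total: R$201.54 + R$0.00 = R$201.54

R$201.54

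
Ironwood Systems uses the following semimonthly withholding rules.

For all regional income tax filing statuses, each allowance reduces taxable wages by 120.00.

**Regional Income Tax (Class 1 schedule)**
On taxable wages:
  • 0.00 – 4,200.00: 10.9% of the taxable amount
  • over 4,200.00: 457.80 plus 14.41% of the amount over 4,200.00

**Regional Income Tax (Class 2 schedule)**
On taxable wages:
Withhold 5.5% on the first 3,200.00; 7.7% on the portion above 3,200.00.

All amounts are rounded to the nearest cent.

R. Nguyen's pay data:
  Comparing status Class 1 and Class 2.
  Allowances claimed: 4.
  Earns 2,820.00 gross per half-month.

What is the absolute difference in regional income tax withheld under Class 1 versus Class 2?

Regional Income Tax (Class 1): taxable = 2,820.00 − 4×120.00 = 2,340.00
  10.9% × 2,340.00 = 255.06
Regional Income Tax (Class 2): taxable = 2,820.00 − 4×120.00 = 2,340.00
  5.5% × 2,340.00 = 128.70
Difference: |255.06 − 128.70| = 126.36 (higher under Class 1)

126.36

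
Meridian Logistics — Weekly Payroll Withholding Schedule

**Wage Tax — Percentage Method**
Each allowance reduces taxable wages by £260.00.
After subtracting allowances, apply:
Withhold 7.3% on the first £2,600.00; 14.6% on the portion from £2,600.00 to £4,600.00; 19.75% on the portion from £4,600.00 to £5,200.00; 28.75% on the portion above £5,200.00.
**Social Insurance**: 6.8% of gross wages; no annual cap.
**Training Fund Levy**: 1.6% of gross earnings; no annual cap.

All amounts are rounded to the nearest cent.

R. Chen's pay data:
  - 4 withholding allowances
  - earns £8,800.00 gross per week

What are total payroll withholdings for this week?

Wage Tax: taxable = £8,800.00 − 4×£260.00 = £7,760.00
  £600.30 + 28.75% × (£7,760.00 − £5,200.00) = £600.30 + 28.75% × £2,560.00 = £1,336.30
Social Insurance: 6.8% × £8,800.00 = £598.40
Training Fund Levy: 1.6% × £8,800.00 = £140.80
Total: £1,336.30 + £598.40 + £140.80 = £2,075.50

£2,075.50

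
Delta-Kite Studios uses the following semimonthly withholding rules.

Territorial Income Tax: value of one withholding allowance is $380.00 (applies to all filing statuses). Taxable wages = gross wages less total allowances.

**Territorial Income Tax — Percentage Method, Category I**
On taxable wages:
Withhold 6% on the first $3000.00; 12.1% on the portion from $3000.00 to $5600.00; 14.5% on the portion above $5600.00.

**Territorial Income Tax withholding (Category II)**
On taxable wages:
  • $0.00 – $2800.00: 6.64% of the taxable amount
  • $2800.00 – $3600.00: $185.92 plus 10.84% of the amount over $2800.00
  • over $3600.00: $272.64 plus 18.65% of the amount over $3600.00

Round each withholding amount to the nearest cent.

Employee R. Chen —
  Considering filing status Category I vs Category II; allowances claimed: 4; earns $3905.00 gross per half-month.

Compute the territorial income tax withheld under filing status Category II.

$158.36

Territorial Income Tax (Category II): taxable = $3905.00 − 4×$380.00 = $2385.00
  6.64% × $2385.00 = $158.36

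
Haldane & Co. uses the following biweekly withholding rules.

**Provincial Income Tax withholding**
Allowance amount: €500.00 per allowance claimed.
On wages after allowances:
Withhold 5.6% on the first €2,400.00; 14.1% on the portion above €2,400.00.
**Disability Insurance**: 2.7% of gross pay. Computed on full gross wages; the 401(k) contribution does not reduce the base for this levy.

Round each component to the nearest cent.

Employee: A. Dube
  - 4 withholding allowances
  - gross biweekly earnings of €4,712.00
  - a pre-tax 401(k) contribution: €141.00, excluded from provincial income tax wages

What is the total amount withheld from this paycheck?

Provincial Income Tax: taxable = €4,712.00 − €141.00 − 4×€500.00 = €2,571.00
  €134.40 + 14.1% × (€2,571.00 − €2,400.00) = €134.40 + 14.1% × €171.00 = €158.51
Disability Insurance: 2.7% × €4,712.00 = €127.22
Total: €158.51 + €127.22 = €285.73

€285.73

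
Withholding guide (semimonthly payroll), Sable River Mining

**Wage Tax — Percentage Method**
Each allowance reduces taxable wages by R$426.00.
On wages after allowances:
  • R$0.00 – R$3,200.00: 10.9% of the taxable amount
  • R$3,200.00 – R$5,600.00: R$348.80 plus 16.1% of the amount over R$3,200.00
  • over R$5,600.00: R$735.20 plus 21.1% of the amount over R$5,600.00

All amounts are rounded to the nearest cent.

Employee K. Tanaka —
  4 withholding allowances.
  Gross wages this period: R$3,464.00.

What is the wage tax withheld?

Wage Tax: taxable = R$3,464.00 − 4×R$426.00 = R$1,760.00
  10.9% × R$1,760.00 = R$191.84

R$191.84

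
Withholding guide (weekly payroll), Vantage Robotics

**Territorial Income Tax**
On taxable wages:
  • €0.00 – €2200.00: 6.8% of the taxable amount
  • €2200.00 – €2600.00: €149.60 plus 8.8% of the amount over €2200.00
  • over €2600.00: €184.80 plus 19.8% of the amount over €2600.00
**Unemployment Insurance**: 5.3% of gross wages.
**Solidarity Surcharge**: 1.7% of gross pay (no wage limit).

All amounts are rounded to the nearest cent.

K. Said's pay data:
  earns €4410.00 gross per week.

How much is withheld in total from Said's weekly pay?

Territorial Income Tax: taxable = €4410.00
  €184.80 + 19.8% × (€4410.00 − €2600.00) = €184.80 + 19.8% × €1810.00 = €543.18
Unemployment Insurance: 5.3% × €4410.00 = €233.73
Solidarity Surcharge: 1.7% × €4410.00 = €74.97
Total: €543.18 + €233.73 + €74.97 = €851.88

€851.88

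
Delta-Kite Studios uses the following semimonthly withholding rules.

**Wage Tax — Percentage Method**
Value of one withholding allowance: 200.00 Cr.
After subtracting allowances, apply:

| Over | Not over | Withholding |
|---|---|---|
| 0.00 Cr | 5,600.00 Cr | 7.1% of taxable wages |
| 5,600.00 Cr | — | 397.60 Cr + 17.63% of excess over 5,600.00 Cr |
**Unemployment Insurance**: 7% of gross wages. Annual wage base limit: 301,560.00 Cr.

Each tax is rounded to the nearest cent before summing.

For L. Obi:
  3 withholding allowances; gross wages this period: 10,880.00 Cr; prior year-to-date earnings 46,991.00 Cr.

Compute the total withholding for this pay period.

1,984.28 Cr

Wage Tax: taxable = 10,880.00 Cr − 3×200.00 Cr = 10,280.00 Cr
  397.60 Cr + 17.63% × (10,280.00 Cr − 5,600.00 Cr) = 397.60 Cr + 17.63% × 4,680.00 Cr = 1,222.68 Cr
Unemployment Insurance: 7% × 10,880.00 Cr = 761.60 Cr
Total: 1,222.68 Cr + 761.60 Cr = 1,984.28 Cr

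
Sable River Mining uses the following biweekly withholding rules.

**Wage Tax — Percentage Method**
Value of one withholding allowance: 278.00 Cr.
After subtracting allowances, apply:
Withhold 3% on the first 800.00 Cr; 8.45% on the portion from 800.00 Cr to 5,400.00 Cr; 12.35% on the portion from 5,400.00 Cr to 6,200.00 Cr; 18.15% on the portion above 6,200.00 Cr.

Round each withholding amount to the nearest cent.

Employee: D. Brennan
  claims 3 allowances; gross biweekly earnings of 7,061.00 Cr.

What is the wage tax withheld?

516.40 Cr

Wage Tax: taxable = 7,061.00 Cr − 3×278.00 Cr = 6,227.00 Cr
  511.50 Cr + 18.15% × (6,227.00 Cr − 6,200.00 Cr) = 511.50 Cr + 18.15% × 27.00 Cr = 516.40 Cr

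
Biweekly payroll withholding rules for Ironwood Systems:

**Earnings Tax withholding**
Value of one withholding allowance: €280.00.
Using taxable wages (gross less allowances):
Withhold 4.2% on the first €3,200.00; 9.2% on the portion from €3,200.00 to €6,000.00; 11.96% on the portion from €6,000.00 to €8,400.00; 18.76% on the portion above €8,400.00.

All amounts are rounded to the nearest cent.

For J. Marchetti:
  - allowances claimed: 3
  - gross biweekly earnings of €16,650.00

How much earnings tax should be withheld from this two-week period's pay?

€2,069.16

Earnings Tax: taxable = €16,650.00 − 3×€280.00 = €15,810.00
  €679.04 + 18.76% × (€15,810.00 − €8,400.00) = €679.04 + 18.76% × €7,410.00 = €2,069.16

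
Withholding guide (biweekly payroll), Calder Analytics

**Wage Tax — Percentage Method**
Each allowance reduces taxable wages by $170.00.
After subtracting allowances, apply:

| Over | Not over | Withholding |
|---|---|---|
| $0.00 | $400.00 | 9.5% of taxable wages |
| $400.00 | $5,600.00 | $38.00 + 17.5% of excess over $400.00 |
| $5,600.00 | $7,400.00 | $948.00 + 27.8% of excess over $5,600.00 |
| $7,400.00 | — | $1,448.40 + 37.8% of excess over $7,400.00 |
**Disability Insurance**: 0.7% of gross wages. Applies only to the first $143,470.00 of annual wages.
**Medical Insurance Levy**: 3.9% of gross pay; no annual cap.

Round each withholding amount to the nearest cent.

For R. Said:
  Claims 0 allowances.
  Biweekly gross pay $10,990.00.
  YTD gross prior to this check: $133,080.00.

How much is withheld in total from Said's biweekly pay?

$3,306.76

Wage Tax: taxable = $10,990.00
  $1,448.40 + 37.8% × ($10,990.00 − $7,400.00) = $1,448.40 + 37.8% × $3,590.00 = $2,805.42
Disability Insurance: cap $143,470.00 − YTD $133,080.00 = $10,390.00 subject; 0.7% × $10,390.00 = $72.73
Medical Insurance Levy: 3.9% × $10,990.00 = $428.61
Total: $2,805.42 + $72.73 + $428.61 = $3,306.76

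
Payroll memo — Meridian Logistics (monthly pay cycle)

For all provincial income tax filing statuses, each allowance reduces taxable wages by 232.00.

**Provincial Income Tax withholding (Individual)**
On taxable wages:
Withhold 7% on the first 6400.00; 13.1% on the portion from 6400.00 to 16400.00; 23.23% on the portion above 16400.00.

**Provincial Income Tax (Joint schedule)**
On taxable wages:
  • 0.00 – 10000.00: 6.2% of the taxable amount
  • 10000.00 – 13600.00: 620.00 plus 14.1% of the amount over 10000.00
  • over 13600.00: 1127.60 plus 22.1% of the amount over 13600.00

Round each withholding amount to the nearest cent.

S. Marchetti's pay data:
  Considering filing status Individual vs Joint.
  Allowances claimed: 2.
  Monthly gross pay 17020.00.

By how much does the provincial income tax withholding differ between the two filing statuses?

Provincial Income Tax (Individual): taxable = 17020.00 − 2×232.00 = 16556.00
  1758.00 + 23.23% × (16556.00 − 16400.00) = 1758.00 + 23.23% × 156.00 = 1794.24
Provincial Income Tax (Joint): taxable = 17020.00 − 2×232.00 = 16556.00
  1127.60 + 22.1% × (16556.00 − 13600.00) = 1127.60 + 22.1% × 2956.00 = 1780.88
Difference: |1794.24 − 1780.88| = 13.36 (higher under Individual)

13.36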